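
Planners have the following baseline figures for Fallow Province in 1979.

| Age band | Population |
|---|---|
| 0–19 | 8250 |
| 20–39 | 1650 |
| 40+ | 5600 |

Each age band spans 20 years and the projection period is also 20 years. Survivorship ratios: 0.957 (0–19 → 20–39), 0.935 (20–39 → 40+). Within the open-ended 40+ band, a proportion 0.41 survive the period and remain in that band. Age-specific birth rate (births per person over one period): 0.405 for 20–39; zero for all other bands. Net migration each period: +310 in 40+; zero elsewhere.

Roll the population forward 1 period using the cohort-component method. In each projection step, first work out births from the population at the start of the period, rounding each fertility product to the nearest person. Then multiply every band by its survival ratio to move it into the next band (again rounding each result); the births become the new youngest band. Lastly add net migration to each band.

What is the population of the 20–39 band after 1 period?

(Bands numbered youngest = 1 to oldest = 3.)
— Period 1 —
Births: 1650 × 0.405 = 668
Band 2: 8250 × 0.957 = 7895
Band 3: 1650 × 0.935 + 5600 × 0.41 = 1543 + 2296 = 3839
Net migration: Band 3 + 310 → 4149
→ [668, 7895, 4149]

7895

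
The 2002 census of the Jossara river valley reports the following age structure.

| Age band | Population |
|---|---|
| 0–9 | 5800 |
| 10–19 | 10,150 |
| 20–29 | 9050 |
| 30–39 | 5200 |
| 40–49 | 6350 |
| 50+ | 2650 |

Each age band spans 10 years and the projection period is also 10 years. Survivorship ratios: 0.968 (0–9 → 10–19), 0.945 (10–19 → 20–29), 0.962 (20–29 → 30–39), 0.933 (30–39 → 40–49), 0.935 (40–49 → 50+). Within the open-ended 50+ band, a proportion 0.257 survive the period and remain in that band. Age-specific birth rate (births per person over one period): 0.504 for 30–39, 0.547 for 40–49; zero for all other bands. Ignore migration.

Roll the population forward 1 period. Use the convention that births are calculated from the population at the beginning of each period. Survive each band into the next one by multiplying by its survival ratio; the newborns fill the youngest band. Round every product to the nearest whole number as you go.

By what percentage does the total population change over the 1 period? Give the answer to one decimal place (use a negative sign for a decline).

5.8

— Period 1 —
Births: 5200 × 0.504 = 2621, 6350 × 0.547 = 3473 → total 6094
10–19: 5800 × 0.968 = 5614
20–29: 10150 × 0.945 = 9592
30–39: 9050 × 0.962 = 8706
40–49: 5200 × 0.933 = 4852
50+: 6350 × 0.935 + 2650 × 0.257 = 5937 + 681 = 6618
→ [6094, 5614, 9592, 8706, 4852, 6618]
Total: 39200 → 41476; change = 2276; percentage change = 5.8%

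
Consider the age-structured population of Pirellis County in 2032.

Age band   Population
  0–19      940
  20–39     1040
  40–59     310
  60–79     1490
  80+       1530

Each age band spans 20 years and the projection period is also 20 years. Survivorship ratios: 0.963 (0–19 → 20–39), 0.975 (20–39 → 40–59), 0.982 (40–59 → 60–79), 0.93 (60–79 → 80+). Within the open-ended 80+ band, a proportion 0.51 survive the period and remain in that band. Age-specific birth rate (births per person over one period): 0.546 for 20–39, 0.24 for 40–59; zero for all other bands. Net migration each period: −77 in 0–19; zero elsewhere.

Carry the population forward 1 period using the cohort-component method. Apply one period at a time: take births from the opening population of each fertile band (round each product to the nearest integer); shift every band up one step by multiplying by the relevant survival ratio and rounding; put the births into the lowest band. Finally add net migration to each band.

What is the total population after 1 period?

[period 1]
Births: 1040 × 0.546 = 568, 310 × 0.24 = 74 → 642
20–39: 940 × 0.963 = 905
40–59: 1040 × 0.975 = 1014
60–79: 310 × 0.982 = 304
80+: 1490 × 0.93 + 1530 × 0.51 = 1386 + 780 = 2166
Net migration: 0–19 − 77 → 565
→ [565, 905, 1014, 304, 2166]
Total after period 1: 565 + 905 + 1014 + 304 + 2166 = 4954

4954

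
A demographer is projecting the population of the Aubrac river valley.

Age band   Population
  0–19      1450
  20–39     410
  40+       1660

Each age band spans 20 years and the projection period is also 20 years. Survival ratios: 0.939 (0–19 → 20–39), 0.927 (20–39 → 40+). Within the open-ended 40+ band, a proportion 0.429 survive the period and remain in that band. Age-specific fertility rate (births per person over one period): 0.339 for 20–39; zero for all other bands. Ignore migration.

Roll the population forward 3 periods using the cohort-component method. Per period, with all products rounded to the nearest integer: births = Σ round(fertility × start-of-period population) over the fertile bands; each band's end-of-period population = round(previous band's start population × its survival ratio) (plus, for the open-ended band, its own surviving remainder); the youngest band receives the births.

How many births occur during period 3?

44

After projecting period 1:
Births: 410 × 0.339 = 139
20–39: 1450 × 0.939 = 1362
40+: 410 × 0.927 + 1660 × 0.429 = 380 + 712 = 1092
→ [139, 1362, 1092]
After projecting period 2:
Births: 1362 × 0.339 = 462
20–39: 139 × 0.939 = 131
40+: 1362 × 0.927 + 1092 × 0.429 = 1263 + 468 = 1731
→ [462, 131, 1731]
After projecting period 3:
Births: 131 × 0.339 = 44
20–39: 462 × 0.939 = 434
40+: 131 × 0.927 + 1731 × 0.429 = 121 + 743 = 864
→ [44, 434, 864]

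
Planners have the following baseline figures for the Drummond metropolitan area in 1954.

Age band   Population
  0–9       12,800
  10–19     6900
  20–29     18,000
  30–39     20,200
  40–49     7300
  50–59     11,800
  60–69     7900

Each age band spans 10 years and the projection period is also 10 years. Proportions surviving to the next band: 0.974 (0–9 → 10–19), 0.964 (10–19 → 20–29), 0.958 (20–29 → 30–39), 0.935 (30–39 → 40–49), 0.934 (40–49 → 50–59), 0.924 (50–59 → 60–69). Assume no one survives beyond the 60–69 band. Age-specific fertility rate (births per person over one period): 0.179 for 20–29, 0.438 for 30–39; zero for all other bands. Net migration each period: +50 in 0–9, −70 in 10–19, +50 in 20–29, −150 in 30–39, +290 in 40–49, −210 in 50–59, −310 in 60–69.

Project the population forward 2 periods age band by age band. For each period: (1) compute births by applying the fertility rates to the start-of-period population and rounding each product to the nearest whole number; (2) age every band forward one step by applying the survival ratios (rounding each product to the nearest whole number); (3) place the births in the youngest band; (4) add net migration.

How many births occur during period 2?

Let band 1 be 0–9 through band 7 = 60–69.
— Period 1 —
Births: 18000 * 0.179 = 3222  |  20200 * 0.438 = 8848 ⇒ total 12070
Band 2: 12800 * 0.974 = 12467
Band 3: 6900 * 0.964 = 6652
Band 4: 18000 * 0.958 = 17244
Band 5: 20200 * 0.935 = 18887
Band 6: 7300 * 0.934 = 6818
Band 7: 11800 * 0.924 = 10903
Net migration: Band 1 + 50 → 12120; Band 2 − 70 → 12397; Band 3 + 50 → 6702; Band 4 − 150 → 17094; Band 5 + 290 → 19177; Band 6 − 210 → 6608; Band 7 − 310 → 10593
End of period: [12120, 12397, 6702, 17094, 19177, 6608, 10593]
— Period 2 —
Births: 6702 * 0.179 = 1200  |  17094 * 0.438 = 7487 ⇒ total 8687
Band 2: 12120 * 0.974 = 11805
Band 3: 12397 * 0.964 = 11951
Band 4: 6702 * 0.958 = 6421
Band 5: 17094 * 0.935 = 15983
Band 6: 19177 * 0.934 = 17911
Band 7: 6608 * 0.924 = 6106
Net migration: Band 1 + 50 → 8737; Band 2 − 70 → 11735; Band 3 + 50 → 12001; Band 4 − 150 → 6271; Band 5 + 290 → 16273; Band 6 − 210 → 17701; Band 7 − 310 → 5796
End of period: [8737, 11735, 12001, 6271, 16273, 17701, 5796]

8687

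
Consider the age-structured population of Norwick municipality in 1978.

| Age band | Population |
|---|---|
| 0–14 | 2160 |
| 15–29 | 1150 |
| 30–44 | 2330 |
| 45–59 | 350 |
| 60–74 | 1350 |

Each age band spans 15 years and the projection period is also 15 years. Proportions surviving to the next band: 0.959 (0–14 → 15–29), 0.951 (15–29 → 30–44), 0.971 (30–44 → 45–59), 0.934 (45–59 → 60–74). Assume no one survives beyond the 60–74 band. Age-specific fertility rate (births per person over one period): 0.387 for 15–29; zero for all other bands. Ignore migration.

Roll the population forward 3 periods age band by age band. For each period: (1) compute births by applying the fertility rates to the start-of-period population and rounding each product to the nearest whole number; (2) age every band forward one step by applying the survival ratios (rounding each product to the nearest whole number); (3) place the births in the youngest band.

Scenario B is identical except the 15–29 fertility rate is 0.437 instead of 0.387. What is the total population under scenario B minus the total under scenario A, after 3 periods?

198

[period 1]
Births: 1150 × 0.387 = 445
15–29: 2160 × 0.959 = 2071
30–44: 1150 × 0.951 = 1094
45–59: 2330 × 0.971 = 2262
60–74: 350 × 0.934 = 327
End of period: [445, 2071, 1094, 2262, 327]
[period 2]
Births: 2071 × 0.387 = 801
15–29: 445 × 0.959 = 427
30–44: 2071 × 0.951 = 1970
45–59: 1094 × 0.971 = 1062
60–74: 2262 × 0.934 = 2113
End of period: [801, 427, 1970, 1062, 2113]
[period 3]
Births: 427 × 0.387 = 165
15–29: 801 × 0.959 = 768
30–44: 427 × 0.951 = 406
45–59: 1970 × 0.971 = 1913
60–74: 1062 × 0.934 = 992
End of period: [165, 768, 406, 1913, 992]
Scenario A total after 3 periods: 4244
Scenario B projection —
[period 1]
Births: 1150 × 0.437 = 503
15–29: 2160 × 0.959 = 2071
30–44: 1150 × 0.951 = 1094
45–59: 2330 × 0.971 = 2262
60–74: 350 × 0.934 = 327
End of period: [503, 2071, 1094, 2262, 327]
[period 2]
Births: 2071 × 0.437 = 905
15–29: 503 × 0.959 = 482
30–44: 2071 × 0.951 = 1970
45–59: 1094 × 0.971 = 1062
60–74: 2262 × 0.934 = 2113
End of period: [905, 482, 1970, 1062, 2113]
[period 3]
Births: 482 × 0.437 = 211
15–29: 905 × 0.959 = 868
30–44: 482 × 0.951 = 458
45–59: 1970 × 0.971 = 1913
60–74: 1062 × 0.934 = 992
End of period: [211, 868, 458, 1913, 992]
Scenario B total after 3 periods: 4442
Difference B − A = 4442 − 4244 = 198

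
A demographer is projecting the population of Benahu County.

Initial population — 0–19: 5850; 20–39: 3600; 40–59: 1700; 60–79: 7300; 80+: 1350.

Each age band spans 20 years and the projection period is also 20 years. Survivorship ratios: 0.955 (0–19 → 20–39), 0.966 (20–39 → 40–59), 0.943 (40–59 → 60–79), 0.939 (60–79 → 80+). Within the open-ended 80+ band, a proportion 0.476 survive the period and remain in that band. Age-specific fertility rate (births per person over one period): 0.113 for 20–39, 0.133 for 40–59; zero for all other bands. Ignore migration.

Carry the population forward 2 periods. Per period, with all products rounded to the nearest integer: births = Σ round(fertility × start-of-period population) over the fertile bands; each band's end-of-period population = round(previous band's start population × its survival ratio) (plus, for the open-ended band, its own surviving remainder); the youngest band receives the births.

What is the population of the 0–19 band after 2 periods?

1094

[period 1]
Births: 3600 × 0.113 = 407 ; 1700 × 0.133 = 226 ⇒ total 633
20–39: 5850 × 0.955 = 5587
40–59: 3600 × 0.966 = 3478
60–79: 1700 × 0.943 = 1603
80+: 7300 × 0.939 + 1350 × 0.476 = 6855 + 643 = 7498
End of period: [633, 5587, 3478, 1603, 7498]
[period 2]
Births: 5587 × 0.113 = 631 ; 3478 × 0.133 = 463 ⇒ total 1094
20–39: 633 × 0.955 = 605
40–59: 5587 × 0.966 = 5397
60–79: 3478 × 0.943 = 3280
80+: 1603 × 0.939 + 7498 × 0.476 = 1505 + 3569 = 5074
End of period: [1094, 605, 5397, 3280, 5074]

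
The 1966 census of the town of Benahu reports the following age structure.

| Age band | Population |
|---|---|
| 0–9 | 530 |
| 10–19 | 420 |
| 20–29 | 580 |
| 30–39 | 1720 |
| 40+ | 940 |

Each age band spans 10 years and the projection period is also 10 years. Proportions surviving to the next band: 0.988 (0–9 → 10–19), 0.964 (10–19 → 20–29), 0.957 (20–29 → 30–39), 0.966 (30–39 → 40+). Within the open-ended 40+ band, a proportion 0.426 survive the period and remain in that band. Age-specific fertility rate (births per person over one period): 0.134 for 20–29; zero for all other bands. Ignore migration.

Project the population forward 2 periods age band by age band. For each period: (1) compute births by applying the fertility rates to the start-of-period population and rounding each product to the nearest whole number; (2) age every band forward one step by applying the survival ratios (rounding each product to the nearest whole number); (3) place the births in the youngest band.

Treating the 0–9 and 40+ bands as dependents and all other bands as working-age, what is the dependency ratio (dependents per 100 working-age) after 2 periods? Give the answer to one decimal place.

[period 1]
Births: 580 × 0.134 = 78
10–19: 530 × 0.988 = 524
20–29: 420 × 0.964 = 405
30–39: 580 × 0.957 = 555
40+: 1720 × 0.966 + 940 × 0.426 = 1662 + 400 = 2062
→ [78, 524, 405, 555, 2062]
[period 2]
Births: 405 × 0.134 = 54
10–19: 78 × 0.988 = 77
20–29: 524 × 0.964 = 505
30–39: 405 × 0.957 = 388
40+: 555 × 0.966 + 2062 × 0.426 = 536 + 878 = 1414
→ [54, 77, 505, 388, 1414]
Dependents (band 0–9 + band 40+) = 54 + 1414 = 1468; working-age = 970; ratio = 1468/970 × 100 = 151.3

151.3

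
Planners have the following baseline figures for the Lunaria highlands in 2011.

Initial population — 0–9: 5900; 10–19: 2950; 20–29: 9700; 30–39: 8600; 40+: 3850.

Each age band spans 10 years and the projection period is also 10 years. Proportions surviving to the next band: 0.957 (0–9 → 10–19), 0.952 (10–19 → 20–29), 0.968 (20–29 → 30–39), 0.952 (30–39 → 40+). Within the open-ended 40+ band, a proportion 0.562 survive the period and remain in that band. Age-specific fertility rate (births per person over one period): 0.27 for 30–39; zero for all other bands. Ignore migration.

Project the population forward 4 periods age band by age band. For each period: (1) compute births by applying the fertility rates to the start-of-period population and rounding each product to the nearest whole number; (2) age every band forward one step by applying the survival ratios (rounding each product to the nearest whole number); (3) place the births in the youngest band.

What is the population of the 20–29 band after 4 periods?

(Bands numbered youngest = 1 to oldest = 5.)
[period 1]
Births: 8600 × 0.27 = 2322
Band 2: 5900 × 0.957 = 5646
Band 3: 2950 × 0.952 = 2808
Band 4: 9700 × 0.968 = 9390
Band 5: 8600 × 0.952 + 3850 × 0.562 = 8187 + 2164 = 10351
Giving 2322 / 5646 / 2808 / 9390 / 10351.
[period 2]
Births: 9390 × 0.27 = 2535
Band 2: 2322 × 0.957 = 2222
Band 3: 5646 × 0.952 = 5375
Band 4: 2808 × 0.968 = 2718
Band 5: 9390 × 0.952 + 10351 × 0.562 = 8939 + 5817 = 14756
Giving 2535 / 2222 / 5375 / 2718 / 14756.
[period 3]
Births: 2718 × 0.27 = 734
Band 2: 2535 × 0.957 = 2426
Band 3: 2222 × 0.952 = 2115
Band 4: 5375 × 0.968 = 5203
Band 5: 2718 × 0.952 + 14756 × 0.562 = 2588 + 8293 = 10881
Giving 734 / 2426 / 2115 / 5203 / 10881.
[period 4]
Births: 5203 × 0.27 = 1405
Band 2: 734 × 0.957 = 702
Band 3: 2426 × 0.952 = 2310
Band 4: 2115 × 0.968 = 2047
Band 5: 5203 × 0.952 + 10881 × 0.562 = 4953 + 6115 = 11068
Giving 1405 / 702 / 2310 / 2047 / 11068.

2310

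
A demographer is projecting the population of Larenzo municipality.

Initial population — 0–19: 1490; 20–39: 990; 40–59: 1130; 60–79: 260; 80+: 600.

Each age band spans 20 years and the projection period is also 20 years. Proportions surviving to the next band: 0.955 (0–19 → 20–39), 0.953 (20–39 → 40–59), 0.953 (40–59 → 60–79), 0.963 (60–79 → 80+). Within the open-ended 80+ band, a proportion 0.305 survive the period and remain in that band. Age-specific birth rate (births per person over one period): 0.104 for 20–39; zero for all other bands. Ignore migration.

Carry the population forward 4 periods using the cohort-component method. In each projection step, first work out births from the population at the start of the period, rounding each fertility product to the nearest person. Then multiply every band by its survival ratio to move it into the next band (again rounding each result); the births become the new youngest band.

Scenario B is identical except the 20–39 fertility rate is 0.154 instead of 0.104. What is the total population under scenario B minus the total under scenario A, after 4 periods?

(Groups numbered youngest = 1 to oldest = 5.)
Period 1.
Births: 990 × 0.104 = 103
Group 2: 1490 × 0.955 = 1423
Group 3: 990 × 0.953 = 943
Group 4: 1130 × 0.953 = 1077
Group 5: 260 × 0.963 + 600 × 0.305 = 250 + 183 = 433
→ [103, 1423, 943, 1077, 433]
Period 2.
Births: 1423 × 0.104 = 148
Group 2: 103 × 0.955 = 98
Group 3: 1423 × 0.953 = 1356
Group 4: 943 × 0.953 = 899
Group 5: 1077 × 0.963 + 433 × 0.305 = 1037 + 132 = 1169
→ [148, 98, 1356, 899, 1169]
Period 3.
Births: 98 × 0.104 = 10
Group 2: 148 × 0.955 = 141
Group 3: 98 × 0.953 = 93
Group 4: 1356 × 0.953 = 1292
Group 5: 899 × 0.963 + 1169 × 0.305 = 866 + 357 = 1223
→ [10, 141, 93, 1292, 1223]
Period 4.
Births: 141 × 0.104 = 15
Group 2: 10 × 0.955 = 10
Group 3: 141 × 0.953 = 134
Group 4: 93 × 0.953 = 89
Group 5: 1292 × 0.963 + 1223 × 0.305 = 1244 + 373 = 1617
→ [15, 10, 134, 89, 1617]
Scenario A total after 4 periods: 1865
Scenario B projection —
Period 1.
Births: 990 × 0.154 = 152
Group 2: 1490 × 0.955 = 1423
Group 3: 990 × 0.953 = 943
Group 4: 1130 × 0.953 = 1077
Group 5: 260 × 0.963 + 600 × 0.305 = 250 + 183 = 433
→ [152, 1423, 943, 1077, 433]
Period 2.
Births: 1423 × 0.154 = 219
Group 2: 152 × 0.955 = 145
Group 3: 1423 × 0.953 = 1356
Group 4: 943 × 0.953 = 899
Group 5: 1077 × 0.963 + 433 × 0.305 = 1037 + 132 = 1169
→ [219, 145, 1356, 899, 1169]
Period 3.
Births: 145 × 0.154 = 22
Group 2: 219 × 0.955 = 209
Group 3: 145 × 0.953 = 138
Group 4: 1356 × 0.953 = 1292
Group 5: 899 × 0.963 + 1169 × 0.305 = 866 + 357 = 1223
→ [22, 209, 138, 1292, 1223]
Period 4.
Births: 209 × 0.154 = 32
Group 2: 22 × 0.955 = 21
Group 3: 209 × 0.953 = 199
Group 4: 138 × 0.953 = 132
Group 5: 1292 × 0.963 + 1223 × 0.305 = 1244 + 373 = 1617
→ [32, 21, 199, 132, 1617]
Scenario B total after 4 periods: 2001
Difference B − A = 2001 − 1865 = 136

136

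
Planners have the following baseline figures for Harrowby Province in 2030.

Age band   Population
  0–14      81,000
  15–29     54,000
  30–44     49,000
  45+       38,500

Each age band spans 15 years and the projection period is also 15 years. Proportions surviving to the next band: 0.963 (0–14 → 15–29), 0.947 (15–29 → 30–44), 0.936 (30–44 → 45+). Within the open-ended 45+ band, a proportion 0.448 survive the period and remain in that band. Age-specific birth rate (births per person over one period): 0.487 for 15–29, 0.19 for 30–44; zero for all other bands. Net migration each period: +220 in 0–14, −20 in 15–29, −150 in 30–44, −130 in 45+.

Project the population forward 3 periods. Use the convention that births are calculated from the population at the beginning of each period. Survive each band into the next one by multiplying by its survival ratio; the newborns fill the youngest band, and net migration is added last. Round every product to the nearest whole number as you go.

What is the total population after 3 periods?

(Groups numbered youngest = 1 to oldest = 4.)
Period 1.
Births: 54000 * 0.487 = 26298, 49000 * 0.19 = 9310 → total 35608
Group 2: 81000 * 0.963 = 78003
Group 3: 54000 * 0.947 = 51138
Group 4: 49000 * 0.936 + 38500 * 0.448 = 45864 + 17248 = 63112
Net migration: Group 1 + 220 → 35828; Group 2 − 20 → 77983; Group 3 − 150 → 50988; Group 4 − 130 → 62982
→ [35828, 77983, 50988, 62982]
Period 2.
Births: 77983 * 0.487 = 37978, 50988 * 0.19 = 9688 → total 47666
Group 2: 35828 * 0.963 = 34502
Group 3: 77983 * 0.947 = 73850
Group 4: 50988 * 0.936 + 62982 * 0.448 = 47725 + 28216 = 75941
Net migration: Group 1 + 220 → 47886; Group 2 − 20 → 34482; Group 3 − 150 → 73700; Group 4 − 130 → 75811
→ [47886, 34482, 73700, 75811]
Period 3.
Births: 34482 * 0.487 = 16793, 73700 * 0.19 = 14003 → total 30796
Group 2: 47886 * 0.963 = 46114
Group 3: 34482 * 0.947 = 32654
Group 4: 73700 * 0.936 + 75811 * 0.448 = 68983 + 33963 = 102946
Net migration: Group 1 + 220 → 31016; Group 2 − 20 → 46094; Group 3 − 150 → 32504; Group 4 − 130 → 102816
→ [31016, 46094, 32504, 102816]
Total after period 3: 31016 + 46094 + 32504 + 102816 = 212430

212430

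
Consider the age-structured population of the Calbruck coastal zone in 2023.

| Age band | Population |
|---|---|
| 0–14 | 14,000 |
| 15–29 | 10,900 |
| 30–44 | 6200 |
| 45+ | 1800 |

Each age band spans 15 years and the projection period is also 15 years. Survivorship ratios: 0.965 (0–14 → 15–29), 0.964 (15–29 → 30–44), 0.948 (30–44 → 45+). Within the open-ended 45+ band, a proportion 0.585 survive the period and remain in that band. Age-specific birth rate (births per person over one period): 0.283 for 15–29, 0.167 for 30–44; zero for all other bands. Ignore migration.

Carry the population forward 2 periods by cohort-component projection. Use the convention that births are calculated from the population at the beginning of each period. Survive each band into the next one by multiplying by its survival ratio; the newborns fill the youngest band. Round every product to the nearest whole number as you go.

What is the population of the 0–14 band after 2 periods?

5578

— Period 1 —
Births: 10900 × 0.283 = 3085, 6200 × 0.167 = 1035 → total 4120
15–29: 14000 × 0.965 = 13510
30–44: 10900 × 0.964 = 10508
45+: 6200 × 0.948 + 1800 × 0.585 = 5878 + 1053 = 6931
Giving 4120 / 13510 / 10508 / 6931.
— Period 2 —
Births: 13510 × 0.283 = 3823, 10508 × 0.167 = 1755 → total 5578
15–29: 4120 × 0.965 = 3976
30–44: 13510 × 0.964 = 13024
45+: 10508 × 0.948 + 6931 × 0.585 = 9962 + 4055 = 14017
Giving 5578 / 3976 / 13024 / 14017.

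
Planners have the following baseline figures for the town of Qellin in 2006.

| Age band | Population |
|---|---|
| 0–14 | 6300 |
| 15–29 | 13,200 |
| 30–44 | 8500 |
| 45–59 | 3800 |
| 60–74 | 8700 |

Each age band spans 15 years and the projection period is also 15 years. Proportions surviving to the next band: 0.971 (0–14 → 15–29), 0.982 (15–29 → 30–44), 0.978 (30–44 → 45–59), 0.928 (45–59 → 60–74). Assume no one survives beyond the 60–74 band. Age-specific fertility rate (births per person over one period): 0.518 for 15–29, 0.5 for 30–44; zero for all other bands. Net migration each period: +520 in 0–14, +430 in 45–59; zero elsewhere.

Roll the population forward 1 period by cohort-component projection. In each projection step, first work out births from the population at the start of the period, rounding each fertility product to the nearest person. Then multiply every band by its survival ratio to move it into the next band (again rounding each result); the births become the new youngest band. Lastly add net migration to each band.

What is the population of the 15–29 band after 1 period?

Let band 1 be 0–14 through band 5 = 60–74.
Period 1.
Births: 13200 × 0.518 = 6838 ; 8500 × 0.5 = 4250 → total 11088
Band 2: 6300 × 0.971 = 6117
Band 3: 13200 × 0.982 = 12962
Band 4: 8500 × 0.978 = 8313
Band 5: 3800 × 0.928 = 3526
Net migration: Band 1 + 520 → 11608; Band 4 + 430 → 8743
Population now: 0–14=11608, 15–29=6117, 30–44=12962, 45–59=8743, 60–74=3526

6117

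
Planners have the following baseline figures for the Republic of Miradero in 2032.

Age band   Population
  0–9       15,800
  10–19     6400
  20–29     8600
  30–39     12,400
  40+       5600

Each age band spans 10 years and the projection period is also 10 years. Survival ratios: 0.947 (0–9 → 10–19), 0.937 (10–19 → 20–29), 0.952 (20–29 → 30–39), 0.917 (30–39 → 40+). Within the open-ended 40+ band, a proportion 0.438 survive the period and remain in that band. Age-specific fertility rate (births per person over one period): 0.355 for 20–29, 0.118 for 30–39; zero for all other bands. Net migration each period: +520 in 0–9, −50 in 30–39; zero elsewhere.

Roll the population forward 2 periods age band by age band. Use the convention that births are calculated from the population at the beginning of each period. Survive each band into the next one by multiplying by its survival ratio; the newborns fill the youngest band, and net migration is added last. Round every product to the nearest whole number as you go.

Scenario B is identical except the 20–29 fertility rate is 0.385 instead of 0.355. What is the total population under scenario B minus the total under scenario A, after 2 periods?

424

Call the groups 1 to 5, youngest first.
Period 1.
Births: 8600 * 0.355 = 3053, 12400 * 0.118 = 1463 → total 4516
Group 2: 15800 * 0.947 = 14963
Group 3: 6400 * 0.937 = 5997
Group 4: 8600 * 0.952 = 8187
Group 5: 12400 * 0.917 + 5600 * 0.438 = 11371 + 2453 = 13824
Net migration: Group 1 + 520 → 5036; Group 4 − 50 → 8137
→ [5036, 14963, 5997, 8137, 13824]
Period 2.
Births: 5997 * 0.355 = 2129, 8137 * 0.118 = 960 → total 3089
Group 2: 5036 * 0.947 = 4769
Group 3: 14963 * 0.937 = 14020
Group 4: 5997 * 0.952 = 5709
Group 5: 8137 * 0.917 + 13824 * 0.438 = 7462 + 6055 = 13517
Net migration: Group 1 + 520 → 3609; Group 4 − 50 → 5659
→ [3609, 4769, 14020, 5659, 13517]
Scenario A total after 2 periods: 41574
Scenario B projection —
Period 1.
Births: 8600 * 0.385 = 3311, 12400 * 0.118 = 1463 → total 4774
Group 2: 15800 * 0.947 = 14963
Group 3: 6400 * 0.937 = 5997
Group 4: 8600 * 0.952 = 8187
Group 5: 12400 * 0.917 + 5600 * 0.438 = 11371 + 2453 = 13824
Net migration: Group 1 + 520 → 5294; Group 4 − 50 → 8137
→ [5294, 14963, 5997, 8137, 13824]
Period 2.
Births: 5997 * 0.385 = 2309, 8137 * 0.118 = 960 → total 3269
Group 2: 5294 * 0.947 = 5013
Group 3: 14963 * 0.937 = 14020
Group 4: 5997 * 0.952 = 5709
Group 5: 8137 * 0.917 + 13824 * 0.438 = 7462 + 6055 = 13517
Net migration: Group 1 + 520 → 3789; Group 4 − 50 → 5659
→ [3789, 5013, 14020, 5659, 13517]
Scenario B total after 2 periods: 41998
Difference B − A = 41998 − 41574 = 424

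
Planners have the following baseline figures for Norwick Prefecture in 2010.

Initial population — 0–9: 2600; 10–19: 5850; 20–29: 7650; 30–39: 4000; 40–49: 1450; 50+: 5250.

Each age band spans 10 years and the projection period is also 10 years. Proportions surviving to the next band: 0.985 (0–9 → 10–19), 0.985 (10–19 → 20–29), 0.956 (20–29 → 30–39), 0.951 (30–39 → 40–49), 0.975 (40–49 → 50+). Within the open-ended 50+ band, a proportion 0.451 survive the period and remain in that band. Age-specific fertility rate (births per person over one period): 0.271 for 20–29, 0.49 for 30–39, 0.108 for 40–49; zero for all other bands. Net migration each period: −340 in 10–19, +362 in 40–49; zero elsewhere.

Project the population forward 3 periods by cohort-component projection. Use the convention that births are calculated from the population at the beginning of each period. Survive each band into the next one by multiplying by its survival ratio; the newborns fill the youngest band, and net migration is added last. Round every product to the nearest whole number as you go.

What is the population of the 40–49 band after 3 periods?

Period 1:
Births: 7650 × 0.271 = 2073  |  4000 × 0.49 = 1960  |  1450 × 0.108 = 157 → total 4190
10–19: 2600 × 0.985 = 2561
20–29: 5850 × 0.985 = 5762
30–39: 7650 × 0.956 = 7313
40–49: 4000 × 0.951 = 3804
50+: 1450 × 0.975 + 5250 × 0.451 = 1414 + 2368 = 3782
Net migration: 10–19 − 340 → 2221; 40–49 + 362 → 4166
Population now: 0–9=4190, 10–19=2221, 20–29=5762, 30–39=7313, 40–49=4166, 50+=3782
Period 2:
Births: 5762 × 0.271 = 1562  |  7313 × 0.49 = 3583  |  4166 × 0.108 = 450 → total 5595
10–19: 4190 × 0.985 = 4127
20–29: 2221 × 0.985 = 2188
30–39: 5762 × 0.956 = 5508
40–49: 7313 × 0.951 = 6955
50+: 4166 × 0.975 + 3782 × 0.451 = 4062 + 1706 = 5768
Net migration: 10–19 − 340 → 3787; 40–49 + 362 → 7317
Population now: 0–9=5595, 10–19=3787, 20–29=2188, 30–39=5508, 40–49=7317, 50+=5768
Period 3:
Births: 2188 × 0.271 = 593  |  5508 × 0.49 = 2699  |  7317 × 0.108 = 790 → total 4082
10–19: 5595 × 0.985 = 5511
20–29: 3787 × 0.985 = 3730
30–39: 2188 × 0.956 = 2092
40–49: 5508 × 0.951 = 5238
50+: 7317 × 0.975 + 5768 × 0.451 = 7134 + 2601 = 9735
Net migration: 10–19 − 340 → 5171; 40–49 + 362 → 5600
Population now: 0–9=4082, 10–19=5171, 20–29=3730, 30–39=2092, 40–49=5600, 50+=9735

5600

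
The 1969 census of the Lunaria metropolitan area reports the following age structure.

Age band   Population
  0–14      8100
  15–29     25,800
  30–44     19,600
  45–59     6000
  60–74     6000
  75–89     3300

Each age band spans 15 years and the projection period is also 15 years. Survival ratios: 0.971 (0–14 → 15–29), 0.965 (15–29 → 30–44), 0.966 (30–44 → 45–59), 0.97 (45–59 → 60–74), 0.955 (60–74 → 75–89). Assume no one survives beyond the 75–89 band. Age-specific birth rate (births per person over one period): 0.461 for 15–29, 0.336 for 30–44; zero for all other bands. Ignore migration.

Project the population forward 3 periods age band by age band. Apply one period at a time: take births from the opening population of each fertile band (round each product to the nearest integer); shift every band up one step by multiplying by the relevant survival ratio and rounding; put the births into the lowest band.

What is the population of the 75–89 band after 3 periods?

Period 1.
Births: 25800 × 0.461 = 11894 ; 19600 × 0.336 = 6586 ⇒ total 18480
15–29: 8100 × 0.971 = 7865
30–44: 25800 × 0.965 = 24897
45–59: 19600 × 0.966 = 18934
60–74: 6000 × 0.97 = 5820
75–89: 6000 × 0.955 = 5730
Population now: 0–14=18480, 15–29=7865, 30–44=24897, 45–59=18934, 60–74=5820, 75–89=5730
Period 2.
Births: 7865 × 0.461 = 3626 ; 24897 × 0.336 = 8365 ⇒ total 11991
15–29: 18480 × 0.971 = 17944
30–44: 7865 × 0.965 = 7590
45–59: 24897 × 0.966 = 24051
60–74: 18934 × 0.97 = 18366
75–89: 5820 × 0.955 = 5558
Population now: 0–14=11991, 15–29=17944, 30–44=7590, 45–59=24051, 60–74=18366, 75–89=5558
Period 3.
Births: 17944 × 0.461 = 8272 ; 7590 × 0.336 = 2550 ⇒ total 10822
15–29: 11991 × 0.971 = 11643
30–44: 17944 × 0.965 = 17316
45–59: 7590 × 0.966 = 7332
60–74: 24051 × 0.97 = 23329
75–89: 18366 × 0.955 = 17540
Population now: 0–14=10822, 15–29=11643, 30–44=17316, 45–59=7332, 60–74=23329, 75–89=17540

17540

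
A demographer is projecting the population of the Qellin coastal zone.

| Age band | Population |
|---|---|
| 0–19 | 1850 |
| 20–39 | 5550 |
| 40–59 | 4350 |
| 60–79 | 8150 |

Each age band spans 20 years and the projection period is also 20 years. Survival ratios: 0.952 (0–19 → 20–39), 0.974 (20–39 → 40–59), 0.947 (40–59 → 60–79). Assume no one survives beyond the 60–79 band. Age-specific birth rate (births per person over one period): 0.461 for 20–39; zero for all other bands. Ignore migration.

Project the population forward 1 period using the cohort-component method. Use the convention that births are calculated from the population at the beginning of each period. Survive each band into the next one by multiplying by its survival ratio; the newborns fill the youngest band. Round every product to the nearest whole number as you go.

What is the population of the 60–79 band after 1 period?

Numbering the groups 1..4 from youngest to oldest:
Period 1:
Births: 5550 * 0.461 = 2559
Group 2: 1850 * 0.952 = 1761
Group 3: 5550 * 0.974 = 5406
Group 4: 4350 * 0.947 = 4119
Giving 2559 / 1761 / 5406 / 4119.

4119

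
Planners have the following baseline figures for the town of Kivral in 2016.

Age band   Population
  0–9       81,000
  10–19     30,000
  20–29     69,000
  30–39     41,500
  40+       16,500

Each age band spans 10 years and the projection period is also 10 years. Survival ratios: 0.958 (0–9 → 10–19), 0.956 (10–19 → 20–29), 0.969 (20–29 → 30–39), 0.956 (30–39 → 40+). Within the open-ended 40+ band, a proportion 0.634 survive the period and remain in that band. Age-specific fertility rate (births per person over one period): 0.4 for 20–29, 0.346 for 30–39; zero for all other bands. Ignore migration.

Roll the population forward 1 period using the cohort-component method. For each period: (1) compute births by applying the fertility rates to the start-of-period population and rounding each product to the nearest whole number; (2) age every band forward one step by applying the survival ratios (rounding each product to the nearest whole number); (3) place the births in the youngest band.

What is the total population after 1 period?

Let band 1 be 0–9 through band 5 = 40+.
[period 1]
Births: 69000 × 0.4 = 27600  |  41500 × 0.346 = 14359 → total 41959
Band 2: 81000 × 0.958 = 77598
Band 3: 30000 × 0.956 = 28680
Band 4: 69000 × 0.969 = 66861
Band 5: 41500 × 0.956 + 16500 × 0.634 = 39674 + 10461 = 50135
Population now: 0–9=41959, 10–19=77598, 20–29=28680, 30–39=66861, 40+=50135
Total after period 1: 41959 + 77598 + 28680 + 66861 + 50135 = 265233

265233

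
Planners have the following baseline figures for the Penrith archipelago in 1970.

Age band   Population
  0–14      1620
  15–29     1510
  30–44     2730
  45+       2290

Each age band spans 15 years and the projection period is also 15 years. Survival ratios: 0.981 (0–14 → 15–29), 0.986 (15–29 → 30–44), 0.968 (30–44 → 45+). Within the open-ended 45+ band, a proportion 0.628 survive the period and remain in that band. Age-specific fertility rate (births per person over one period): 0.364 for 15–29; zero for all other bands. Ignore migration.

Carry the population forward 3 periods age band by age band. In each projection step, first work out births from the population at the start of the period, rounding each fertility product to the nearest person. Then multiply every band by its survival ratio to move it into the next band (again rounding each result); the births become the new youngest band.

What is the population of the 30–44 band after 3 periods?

532

Period 1:
Births: 1510 × 0.364 = 550
15–29: 1620 × 0.981 = 1589
30–44: 1510 × 0.986 = 1489
45+: 2730 × 0.968 + 2290 × 0.628 = 2643 + 1438 = 4081
→ [550, 1589, 1489, 4081]
Period 2:
Births: 1589 × 0.364 = 578
15–29: 550 × 0.981 = 540
30–44: 1589 × 0.986 = 1567
45+: 1489 × 0.968 + 4081 × 0.628 = 1441 + 2563 = 4004
→ [578, 540, 1567, 4004]
Period 3:
Births: 540 × 0.364 = 197
15–29: 578 × 0.981 = 567
30–44: 540 × 0.986 = 532
45+: 1567 × 0.968 + 4004 × 0.628 = 1517 + 2515 = 4032
→ [197, 567, 532, 4032]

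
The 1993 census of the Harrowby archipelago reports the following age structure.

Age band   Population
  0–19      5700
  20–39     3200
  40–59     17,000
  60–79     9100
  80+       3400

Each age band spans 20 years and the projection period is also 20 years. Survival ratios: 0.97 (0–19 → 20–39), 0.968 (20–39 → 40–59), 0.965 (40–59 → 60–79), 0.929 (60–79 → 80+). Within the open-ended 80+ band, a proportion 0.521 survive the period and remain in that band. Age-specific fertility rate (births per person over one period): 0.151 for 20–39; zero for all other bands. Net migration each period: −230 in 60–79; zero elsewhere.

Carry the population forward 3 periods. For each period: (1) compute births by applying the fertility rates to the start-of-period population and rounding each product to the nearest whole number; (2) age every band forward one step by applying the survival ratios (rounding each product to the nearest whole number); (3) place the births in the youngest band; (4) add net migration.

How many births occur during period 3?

Call the groups 1 to 5, youngest first.
After projecting period 1:
Births: 3200 * 0.151 = 483
Group 2: 5700 * 0.97 = 5529
Group 3: 3200 * 0.968 = 3098
Group 4: 17000 * 0.965 = 16405
Group 5: 9100 * 0.929 + 3400 * 0.521 = 8454 + 1771 = 10225
Net migration: Group 4 − 230 → 16175
Population now: 0–19=483, 20–39=5529, 40–59=3098, 60–79=16175, 80+=10225
After projecting period 2:
Births: 5529 * 0.151 = 835
Group 2: 483 * 0.97 = 469
Group 3: 5529 * 0.968 = 5352
Group 4: 3098 * 0.965 = 2990
Group 5: 16175 * 0.929 + 10225 * 0.521 = 15027 + 5327 = 20354
Net migration: Group 4 − 230 → 2760
Population now: 0–19=835, 20–39=469, 40–59=5352, 60–79=2760, 80+=20354
After projecting period 3:
Births: 469 * 0.151 = 71
Group 2: 835 * 0.97 = 810
Group 3: 469 * 0.968 = 454
Group 4: 5352 * 0.965 = 5165
Group 5: 2760 * 0.929 + 20354 * 0.521 = 2564 + 10604 = 13168
Net migration: Group 4 − 230 → 4935
Population now: 0–19=71, 20–39=810, 40–59=454, 60–79=4935, 80+=13168

71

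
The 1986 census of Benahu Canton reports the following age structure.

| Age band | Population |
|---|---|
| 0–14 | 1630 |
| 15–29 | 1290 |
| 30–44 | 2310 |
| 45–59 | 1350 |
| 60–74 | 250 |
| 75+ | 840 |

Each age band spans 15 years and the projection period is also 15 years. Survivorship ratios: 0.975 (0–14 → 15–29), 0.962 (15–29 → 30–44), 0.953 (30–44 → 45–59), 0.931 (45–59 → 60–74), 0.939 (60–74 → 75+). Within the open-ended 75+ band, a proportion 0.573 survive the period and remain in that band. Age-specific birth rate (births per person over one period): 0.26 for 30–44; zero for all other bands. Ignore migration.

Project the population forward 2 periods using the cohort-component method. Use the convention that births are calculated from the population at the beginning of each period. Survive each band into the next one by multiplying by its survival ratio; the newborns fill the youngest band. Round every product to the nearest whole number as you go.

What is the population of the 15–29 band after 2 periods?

Let group 1 be 0–14 through group 6 = 75+.
After projecting period 1:
Births: 2310 * 0.26 = 601
Group 2: 1630 * 0.975 = 1589
Group 3: 1290 * 0.962 = 1241
Group 4: 2310 * 0.953 = 2201
Group 5: 1350 * 0.931 = 1257
Group 6: 250 * 0.939 + 840 * 0.573 = 235 + 481 = 716
→ [601, 1589, 1241, 2201, 1257, 716]
After projecting period 2:
Births: 1241 * 0.26 = 323
Group 2: 601 * 0.975 = 586
Group 3: 1589 * 0.962 = 1529
Group 4: 1241 * 0.953 = 1183
Group 5: 2201 * 0.931 = 2049
Group 6: 1257 * 0.939 + 716 * 0.573 = 1180 + 410 = 1590
→ [323, 586, 1529, 1183, 2049, 1590]

586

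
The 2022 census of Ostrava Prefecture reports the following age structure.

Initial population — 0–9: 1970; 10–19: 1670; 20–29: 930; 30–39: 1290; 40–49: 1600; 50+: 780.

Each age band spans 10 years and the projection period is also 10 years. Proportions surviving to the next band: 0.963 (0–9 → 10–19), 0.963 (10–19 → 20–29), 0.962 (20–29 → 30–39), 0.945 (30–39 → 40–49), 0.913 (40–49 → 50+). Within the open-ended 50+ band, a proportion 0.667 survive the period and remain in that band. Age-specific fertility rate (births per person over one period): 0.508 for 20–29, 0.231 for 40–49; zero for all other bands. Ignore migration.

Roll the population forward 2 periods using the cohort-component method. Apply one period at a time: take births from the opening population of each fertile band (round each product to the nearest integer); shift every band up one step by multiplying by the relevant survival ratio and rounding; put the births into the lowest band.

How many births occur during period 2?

(Bands numbered youngest = 1 to oldest = 6.)
Period 1:
Births: 930 × 0.508 = 472, 1600 × 0.231 = 370 ⇒ total 842
Band 2: 1970 × 0.963 = 1897
Band 3: 1670 × 0.963 = 1608
Band 4: 930 × 0.962 = 895
Band 5: 1290 × 0.945 = 1219
Band 6: 1600 × 0.913 + 780 × 0.667 = 1461 + 520 = 1981
→ [842, 1897, 1608, 895, 1219, 1981]
Period 2:
Births: 1608 × 0.508 = 817, 1219 × 0.231 = 282 ⇒ total 1099
Band 2: 842 × 0.963 = 811
Band 3: 1897 × 0.963 = 1827
Band 4: 1608 × 0.962 = 1547
Band 5: 895 × 0.945 = 846
Band 6: 1219 × 0.913 + 1981 × 0.667 = 1113 + 1321 = 2434
→ [1099, 811, 1827, 1547, 846, 2434]

1099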